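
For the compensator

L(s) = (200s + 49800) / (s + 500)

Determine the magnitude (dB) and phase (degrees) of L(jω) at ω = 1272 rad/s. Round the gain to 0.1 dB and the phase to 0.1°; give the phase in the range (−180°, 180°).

45.6 dB, 10.4°

Substitute s = j1272:
Numerator: 200(j1272) + 49800 = 49800 + j254400
Denominator: (j1272) + 500 = 500 + j1272
|N| = √(49800² + 254400²) ≈ 2.5923e+05, ∠N ≈ 78.92°
|D| = √(500² + 1272²) ≈ 1366.7, ∠D ≈ 68.54°
|L| = 2.5923e+05 / 1366.7 ≈ 189.68
Gain = 20 log₁₀(189.68) ≈ 45.56 dB
∠L = 78.92° − 68.54° = 10.38°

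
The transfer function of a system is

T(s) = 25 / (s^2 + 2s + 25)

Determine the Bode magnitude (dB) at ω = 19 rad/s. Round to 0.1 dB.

-22.6 dB

At s = jω = j19:
quadratic: (j19)² + 2·j19 + 25 = -336 + j38 → |·| ≈ 338.14, ∠ ≈ 173.55°
|T| = 25 / 338.14 ≈ 0.073934
Gain = 20 log₁₀(0.073934) ≈ -22.62 dB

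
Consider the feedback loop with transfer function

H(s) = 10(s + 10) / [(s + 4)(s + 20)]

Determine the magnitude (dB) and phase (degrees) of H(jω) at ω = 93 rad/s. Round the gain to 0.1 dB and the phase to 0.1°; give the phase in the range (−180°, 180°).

At s = jω = j93:
zero (s+10): 10 + j93 → |·| = √(10²+93²) = √8749 ≈ 93.536, ∠ = arctan(93/10) ≈ 83.86°
pole (s+4): 4 + j93 → |·| = √(4²+93²) = √8665 ≈ 93.086, ∠ = arctan(93/4) ≈ 87.54°
pole (s+20): 20 + j93 → |·| = √(20²+93²) = √9049 ≈ 95.126, ∠ = arctan(93/20) ≈ 77.86°
|H| = 10 · 93.536 / 8854.9 ≈ 0.10563
Gain = 20 log₁₀(0.10563) ≈ -19.52 dB
∠H = 83.86° − 165.40° = -81.54°

-19.5 dB, -81.5°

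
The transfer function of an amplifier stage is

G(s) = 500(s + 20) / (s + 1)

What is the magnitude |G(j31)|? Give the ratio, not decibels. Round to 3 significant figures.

At s = jω = j31:
zero (s+20): 20 + j31 → |·| = √(20²+31²) = √1361 ≈ 36.892, ∠ = arctan(31/20) ≈ 57.17°
pole (s+1): 1 + j31 → |·| = √(1²+31²) = √962 ≈ 31.016, ∠ = arctan(31/1) ≈ 88.15°
|G| = 500 · 36.892 / 31.016 ≈ 594.73

595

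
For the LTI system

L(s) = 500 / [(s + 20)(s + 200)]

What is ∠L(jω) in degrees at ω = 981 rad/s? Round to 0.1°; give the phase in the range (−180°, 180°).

At s = jω = j981:
pole (s+20): 20 + j981 → |·| = √(20²+981²) = √962761 ≈ 981.2, ∠ = arctan(981/20) ≈ 88.83°
pole (s+200): 200 + j981 → |·| = √(200²+981²) = √1002361 ≈ 1001.2, ∠ = arctan(981/200) ≈ 78.48°
∠L = 0.00° − 167.31° = -167.31°

-167.3°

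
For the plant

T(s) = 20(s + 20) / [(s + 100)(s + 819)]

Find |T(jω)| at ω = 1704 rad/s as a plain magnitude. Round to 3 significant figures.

At s = jω = j1704:
zero (s+20): 20 + j1704 → |·| = √(20²+1704²) = √2904016 ≈ 1704.1, ∠ = arctan(1704/20) ≈ 89.33°
pole (s+100): 100 + j1704 → |·| = √(100²+1704²) = √2913616 ≈ 1706.9, ∠ = arctan(1704/100) ≈ 86.64°
pole (s+819): 819 + j1704 → |·| = √(819²+1704²) = √3574377 ≈ 1890.6, ∠ = arctan(1704/819) ≈ 64.33°
|T| = 20 · 1704.1 / 3.2271e+06 ≈ 0.010561

0.0106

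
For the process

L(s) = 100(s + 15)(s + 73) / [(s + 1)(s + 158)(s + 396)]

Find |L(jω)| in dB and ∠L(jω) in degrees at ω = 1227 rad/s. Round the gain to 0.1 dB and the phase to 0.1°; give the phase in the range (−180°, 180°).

At s = jω = j1227:
zero (s+15): 15 + j1227 → |·| = √(15²+1227²) = √1505754 ≈ 1227.1, ∠ = arctan(1227/15) ≈ 89.30°
zero (s+73): 73 + j1227 → |·| = √(73²+1227²) = √1510858 ≈ 1229.2, ∠ = arctan(1227/73) ≈ 86.60°
pole (s+1): 1 + j1227 → |·| = √(1²+1227²) = √1505530 ≈ 1227, ∠ = arctan(1227/1) ≈ 89.95°
pole (s+158): 158 + j1227 → |·| = √(158²+1227²) = √1530493 ≈ 1237.1, ∠ = arctan(1227/158) ≈ 82.66°
pole (s+396): 396 + j1227 → |·| = √(396²+1227²) = √1662345 ≈ 1289.3, ∠ = arctan(1227/396) ≈ 72.11°
|L| = 100 · 1.5084e+06 / 1.9571e+09 ≈ 0.077073
Gain = 20 log₁₀(0.077073) ≈ -22.26 dB
∠L = 175.90° − 244.72° = -68.82°

-22.3 dB, -68.8°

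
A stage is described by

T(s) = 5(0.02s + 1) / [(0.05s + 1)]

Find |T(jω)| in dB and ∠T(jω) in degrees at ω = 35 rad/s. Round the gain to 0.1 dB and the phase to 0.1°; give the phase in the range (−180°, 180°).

At ω = 35 rad/s:
zero (1 + j35·0.02) = 1 + j0.7 → |·| ≈ 1.2207, ∠ ≈ 34.99°
pole (1 + j35·0.05) = 1 + j1.75 → |·| ≈ 2.0156, ∠ ≈ 60.26°
|T| = 5 · 1.2207 / (2.0156) ≈ 3.0281
Gain = 20 log₁₀(3.0281) ≈ 9.62 dB
∠T = (34.99°) − (60.26°) = -25.27°

9.6 dB, -25.3°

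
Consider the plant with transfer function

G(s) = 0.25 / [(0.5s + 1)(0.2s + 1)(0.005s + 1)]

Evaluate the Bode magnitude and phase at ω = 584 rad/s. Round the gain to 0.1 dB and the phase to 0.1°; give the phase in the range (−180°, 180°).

-112.5 dB, 109.6°

At ω = 584 rad/s:
pole (1 + j584·0.5) = 1 + j292 → |·| ≈ 292, ∠ ≈ 89.80°
pole (1 + j584·0.2) = 1 + j116.8 → |·| ≈ 116.8, ∠ ≈ 89.51°
pole (1 + j584·0.005) = 1 + j2.92 → |·| ≈ 3.0865, ∠ ≈ 71.10°
|G| = 0.25 · 1 / (292 · 116.8 · 3.0865) ≈ 2.3749e-06
Gain = 20 log₁₀(2.3749e-06) ≈ -112.49 dB
∠G = (0°) − (89.80° + 89.51° + 71.10°) = -250.41° ≡ 109.59° (principal value)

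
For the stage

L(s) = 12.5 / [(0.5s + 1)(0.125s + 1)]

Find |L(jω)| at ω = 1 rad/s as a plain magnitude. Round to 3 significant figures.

At ω = 1 rad/s:
pole (1 + j1·0.5) = 1 + j0.5 → |·| ≈ 1.118, ∠ ≈ 26.57°
pole (1 + j1·0.125) = 1 + j0.125 → |·| ≈ 1.0078, ∠ ≈ 7.13°
|L| = 12.5 · 1 / (1.118 · 1.0078) ≈ 11.094

11.1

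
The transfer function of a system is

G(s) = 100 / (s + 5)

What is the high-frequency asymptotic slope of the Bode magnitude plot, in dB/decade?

-20 dB/decade

Each pole contributes −20 dB/decade at high frequency; each zero contributes +20 dB/decade.
Net: 0 zero(s) − 1 pole(s) → -20 dB/decade.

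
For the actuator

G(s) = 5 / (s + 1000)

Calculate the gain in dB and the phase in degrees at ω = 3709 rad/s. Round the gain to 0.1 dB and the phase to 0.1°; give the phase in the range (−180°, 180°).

-57.7 dB, -74.9°

At s = jω = j3709:
pole (s+1000): 1000 + j3709 → |·| = √(1000²+3709²) = √14756681 ≈ 3841.4, ∠ = arctan(3709/1000) ≈ 74.91°
|G| = 5 / 3841.4 ≈ 0.0013016
Gain = 20 log₁₀(0.0013016) ≈ -57.71 dB
∠G = 0.00° − 74.91° = -74.91°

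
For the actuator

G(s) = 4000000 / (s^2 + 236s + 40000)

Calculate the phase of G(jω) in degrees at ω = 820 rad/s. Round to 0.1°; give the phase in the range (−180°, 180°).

-163.0°

At s = jω = j820:
quadratic: (j820)² + 236·j820 + 40000 = -632400 + j193520 → |·| ≈ 6.6135e+05, ∠ ≈ 162.99°
∠G = 0.00° − 162.99° = -162.99°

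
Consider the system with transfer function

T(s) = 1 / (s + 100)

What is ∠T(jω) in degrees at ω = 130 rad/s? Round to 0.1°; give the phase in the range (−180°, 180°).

Substitute s = j130:
Numerator: 1 = 1 + j0
Denominator: (j130) + 100 = 100 + j130
|N| = √(1² + 0²) ≈ 1, ∠N ≈ 0.00°
|D| = √(100² + 130²) ≈ 164.01, ∠D ≈ 52.43°
∠T = 0.00° − 52.43° = -52.43°

-52.4°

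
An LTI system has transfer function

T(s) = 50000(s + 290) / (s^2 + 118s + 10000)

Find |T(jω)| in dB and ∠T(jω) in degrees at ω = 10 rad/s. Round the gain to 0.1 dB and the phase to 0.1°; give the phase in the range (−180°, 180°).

At s = jω = j10:
zero (s+290): 290 + j10 → |·| = √(290²+10²) = √84200 ≈ 290.17, ∠ = arctan(10/290) ≈ 1.97°
quadratic: (j10)² + 118·j10 + 10000 = 9900 + j1180 → |·| ≈ 9970.1, ∠ ≈ 6.80°
|T| = 50000 · 290.17 / 9970.1 ≈ 1455.2
Gain = 20 log₁₀(1455.2) ≈ 63.26 dB
∠T = 1.97° − 6.80° = -4.83°

63.3 dB, -4.8°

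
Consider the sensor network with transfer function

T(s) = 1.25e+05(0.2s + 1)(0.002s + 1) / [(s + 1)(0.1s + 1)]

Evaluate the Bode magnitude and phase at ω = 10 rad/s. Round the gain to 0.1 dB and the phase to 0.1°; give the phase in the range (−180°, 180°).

85.9 dB, -64.7°

At ω = 10 rad/s:
zero (1 + j10·0.2) = 1 + j2 → |·| ≈ 2.2361, ∠ ≈ 63.43°
zero (1 + j10·0.002) = 1 + j0.02 → |·| ≈ 1.0002, ∠ ≈ 1.15°
pole (1 + j10·1) = 1 + j10 → |·| ≈ 10.05, ∠ ≈ 84.29°
pole (1 + j10·0.1) = 1 + j1 → |·| ≈ 1.4142, ∠ ≈ 45.00°
|T| = 1.25e+05 · 2.2361 · 1.0002 / (10.05 · 1.4142) ≈ 19670
Gain = 20 log₁₀(19670) ≈ 85.88 dB
∠T = (63.43° + 1.15°) − (84.29° + 45.00°) = -64.71°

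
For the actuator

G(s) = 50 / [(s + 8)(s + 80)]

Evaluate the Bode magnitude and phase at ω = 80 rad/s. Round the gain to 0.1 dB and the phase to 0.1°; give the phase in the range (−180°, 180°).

-45.2 dB, -129.3°

At s = jω = j80:
pole (s+8): 8 + j80 → |·| = √(8²+80²) = √6464 ≈ 80.399, ∠ = arctan(80/8) ≈ 84.29°
pole (s+80): 80 + j80 → |·| = √(80²+80²) = √12800 ≈ 113.14, ∠ = arctan(80/80) ≈ 45.00°
|G| = 50 / 9096.3 ≈ 0.0054967
Gain = 20 log₁₀(0.0054967) ≈ -45.20 dB
∠G = 0.00° − 129.29° = -129.29°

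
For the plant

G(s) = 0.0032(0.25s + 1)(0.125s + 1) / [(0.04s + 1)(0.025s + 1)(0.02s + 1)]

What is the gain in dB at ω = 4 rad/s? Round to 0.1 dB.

-46.1 dB

At ω = 4 rad/s:
zero (1 + j4·0.25) = 1 + j1 → |·| ≈ 1.4142, ∠ ≈ 45.00°
zero (1 + j4·0.125) = 1 + j0.5 → |·| ≈ 1.118, ∠ ≈ 26.57°
pole (1 + j4·0.04) = 1 + j0.16 → |·| ≈ 1.0127, ∠ ≈ 9.09°
pole (1 + j4·0.025) = 1 + j0.1 → |·| ≈ 1.005, ∠ ≈ 5.71°
pole (1 + j4·0.02) = 1 + j0.08 → |·| ≈ 1.0032, ∠ ≈ 4.57°
|G| = 0.0032 · 1.4142 · 1.118 / (1.0127 · 1.005 · 1.0032) ≈ 0.0049553
Gain = 20 log₁₀(0.0049553) ≈ -46.10 dB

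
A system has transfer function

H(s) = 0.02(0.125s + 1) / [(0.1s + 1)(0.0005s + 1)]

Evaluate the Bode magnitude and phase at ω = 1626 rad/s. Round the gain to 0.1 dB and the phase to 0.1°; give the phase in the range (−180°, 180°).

-34.2 dB, -39.0°

At ω = 1626 rad/s:
zero (1 + j1626·0.125) = 1 + j203.25 → |·| ≈ 203.25, ∠ ≈ 89.72°
pole (1 + j1626·0.1) = 1 + j162.6 → |·| ≈ 162.6, ∠ ≈ 89.65°
pole (1 + j1626·0.0005) = 1 + j0.813 → |·| ≈ 1.2888, ∠ ≈ 39.11°
|H| = 0.02 · 203.25 / (162.6 · 1.2888) ≈ 0.019398
Gain = 20 log₁₀(0.019398) ≈ -34.24 dB
∠H = (89.72°) − (89.65° + 39.11°) = -39.04°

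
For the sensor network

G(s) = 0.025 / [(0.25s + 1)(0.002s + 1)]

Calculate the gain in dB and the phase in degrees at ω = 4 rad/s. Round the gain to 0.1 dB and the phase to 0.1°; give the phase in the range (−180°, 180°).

At ω = 4 rad/s:
pole (1 + j4·0.25) = 1 + j1 → |·| ≈ 1.4142, ∠ ≈ 45.00°
pole (1 + j4·0.002) = 1 + j0.008 → |·| ≈ 1, ∠ ≈ 0.46°
|G| = 0.025 · 1 / (1.4142 · 1) ≈ 0.017678
Gain = 20 log₁₀(0.017678) ≈ -35.05 dB
∠G = (0°) − (45.00° + 0.46°) = -45.46°

-35.1 dB, -45.5°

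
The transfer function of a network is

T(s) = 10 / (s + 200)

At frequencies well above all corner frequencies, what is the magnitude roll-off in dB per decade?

Each pole contributes −20 dB/decade at high frequency; each zero contributes +20 dB/decade.
Net: 0 zero(s) − 1 pole(s) → -20 dB/decade.

-20 dB/decade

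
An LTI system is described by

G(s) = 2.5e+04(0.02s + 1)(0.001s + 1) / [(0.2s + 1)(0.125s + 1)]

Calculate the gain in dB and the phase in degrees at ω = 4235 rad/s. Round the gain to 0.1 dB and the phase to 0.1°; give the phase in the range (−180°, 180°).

At ω = 4235 rad/s:
zero (1 + j4235·0.02) = 1 + j84.7 → |·| ≈ 84.706, ∠ ≈ 89.32°
zero (1 + j4235·0.001) = 1 + j4.235 → |·| ≈ 4.3515, ∠ ≈ 76.71°
pole (1 + j4235·0.2) = 1 + j847 → |·| ≈ 847, ∠ ≈ 89.93°
pole (1 + j4235·0.125) = 1 + j529.375 → |·| ≈ 529.38, ∠ ≈ 89.89°
|G| = 2.5e+04 · 84.706 · 4.3515 / (847 · 529.38) ≈ 20.551
Gain = 20 log₁₀(20.551) ≈ 26.26 dB
∠G = (89.32° + 76.71°) − (89.93° + 89.89°) = -13.79°

26.3 dB, -13.8°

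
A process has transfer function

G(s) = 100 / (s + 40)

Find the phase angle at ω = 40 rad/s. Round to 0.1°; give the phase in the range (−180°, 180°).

Substitute s = j40:
Numerator: 100 = 100 + j0
Denominator: (j40) + 40 = 40 + j40
|N| = √(100² + 0²) ≈ 100, ∠N ≈ 0.00°
|D| = √(40² + 40²) ≈ 56.569, ∠D ≈ 45.00°
∠G = 0.00° − 45.00° = -45.00°

-45.0°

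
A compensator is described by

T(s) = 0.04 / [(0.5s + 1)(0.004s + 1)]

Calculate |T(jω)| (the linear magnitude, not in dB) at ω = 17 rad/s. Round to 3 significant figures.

0.00466

At ω = 17 rad/s:
pole (1 + j17·0.5) = 1 + j8.5 → |·| ≈ 8.5586, ∠ ≈ 83.29°
pole (1 + j17·0.004) = 1 + j0.068 → |·| ≈ 1.0023, ∠ ≈ 3.89°
|T| = 0.04 · 1 / (8.5586 · 1.0023) ≈ 0.0046629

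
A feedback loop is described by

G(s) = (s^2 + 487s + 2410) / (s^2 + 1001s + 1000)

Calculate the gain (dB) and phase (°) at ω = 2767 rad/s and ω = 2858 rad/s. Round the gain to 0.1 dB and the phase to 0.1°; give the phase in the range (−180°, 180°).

ω = 2767: -0.4 dB, 9.9°; ω = 2858: -0.4 dB, 9.6°

Substitute s = j2767:
Numerator: (j2767)^2 + 487(j2767) + 2410 = -7653879 + j1347529
Denominator: (j2767)^2 + 1001(j2767) + 1000 = -7655289 + j2769767
|N| = √(7653879² + 1347529²) ≈ 7.7716e+06, ∠N ≈ 170.01°
|D| = √(7655289² + 2769767²) ≈ 8.1409e+06, ∠D ≈ 160.11°
|G| = 7.7716e+06 / 8.1409e+06 ≈ 0.95464
Gain = 20 log₁₀(0.95464) ≈ -0.40 dB
∠G = 170.01° − 160.11° = 9.90°

Substitute s = j2858:
Numerator: (j2858)^2 + 487(j2858) + 2410 = -8165754 + j1391846
Denominator: (j2858)^2 + 1001(j2858) + 1000 = -8167164 + j2860858
|N| = √(8165754² + 1391846²) ≈ 8.2835e+06, ∠N ≈ 170.33°
|D| = √(8167164² + 2860858²) ≈ 8.6537e+06, ∠D ≈ 160.70°
|G| = 8.2835e+06 / 8.6537e+06 ≈ 0.95722
Gain = 20 log₁₀(0.95722) ≈ -0.38 dB
∠G = 170.33° − 160.70° = 9.63°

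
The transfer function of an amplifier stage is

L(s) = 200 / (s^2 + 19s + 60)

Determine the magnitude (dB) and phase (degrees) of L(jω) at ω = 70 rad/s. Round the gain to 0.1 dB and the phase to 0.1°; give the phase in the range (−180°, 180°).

Substitute s = j70:
Numerator: 200 = 200 + j0
Denominator: (j70)^2 + 19(j70) + 60 = -4840 + j1330
|N| = √(200² + 0²) ≈ 200, ∠N ≈ 0.00°
|D| = √(4840² + 1330²) ≈ 5019.4, ∠D ≈ 164.63°
|L| = 200 / 5019.4 ≈ 0.039845
Gain = 20 log₁₀(0.039845) ≈ -27.99 dB
∠L = 0.00° − 164.63° = -164.63°

-28.0 dB, -164.6°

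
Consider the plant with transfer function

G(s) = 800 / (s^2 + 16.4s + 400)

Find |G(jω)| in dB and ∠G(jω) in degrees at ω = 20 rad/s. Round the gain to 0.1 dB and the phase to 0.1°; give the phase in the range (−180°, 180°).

7.7 dB, -90.0°

At s = jω = j20:
quadratic: (j20)² + 16.4·j20 + 400 = 0 + j328 → |·| ≈ 328, ∠ ≈ 90.00°
|G| = 800 / 328 ≈ 2.439
Gain = 20 log₁₀(2.439) ≈ 7.74 dB
∠G = 0.00° − 90.00° = -90.00°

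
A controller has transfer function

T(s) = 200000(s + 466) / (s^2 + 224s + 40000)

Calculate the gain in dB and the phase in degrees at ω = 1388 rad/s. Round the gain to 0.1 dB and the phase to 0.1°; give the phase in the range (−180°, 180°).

At s = jω = j1388:
zero (s+466): 466 + j1388 → |·| = √(466²+1388²) = √2143700 ≈ 1464.1, ∠ = arctan(1388/466) ≈ 71.44°
quadratic: (j1388)² + 224·j1388 + 40000 = -1886544 + j310912 → |·| ≈ 1.912e+06, ∠ ≈ 170.64°
|T| = 200000 · 1464.1 / 1.912e+06 ≈ 153.15
Gain = 20 log₁₀(153.15) ≈ 43.70 dB
∠T = 71.44° − 170.64° = -99.20°

43.7 dB, -99.2°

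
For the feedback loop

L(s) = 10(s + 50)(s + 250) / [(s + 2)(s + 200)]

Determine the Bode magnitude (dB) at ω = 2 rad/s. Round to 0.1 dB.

46.9 dB

At s = jω = j2:
zero (s+50): 50 + j2 → |·| = √(50²+2²) = √2504 ≈ 50.04, ∠ = arctan(2/50) ≈ 2.29°
zero (s+250): 250 + j2 → |·| = √(250²+2²) = √62504 ≈ 250.01, ∠ = arctan(2/250) ≈ 0.46°
pole (s+2): 2 + j2 → |·| = √(2²+2²) = √8 ≈ 2.8284, ∠ = arctan(2/2) ≈ 45.00°
pole (s+200): 200 + j2 → |·| = √(200²+2²) = √40004 ≈ 200.01, ∠ = arctan(2/200) ≈ 0.57°
|L| = 10 · 12511 / 565.71 ≈ 221.16
Gain = 20 log₁₀(221.16) ≈ 46.89 dB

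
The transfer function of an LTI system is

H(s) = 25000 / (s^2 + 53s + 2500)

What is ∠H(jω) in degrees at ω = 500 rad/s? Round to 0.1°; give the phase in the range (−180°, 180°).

-173.9°

At s = jω = j500:
quadratic: (j500)² + 53·j500 + 2500 = -247500 + j26500 → |·| ≈ 2.4891e+05, ∠ ≈ 173.89°
∠H = 0.00° − 173.89° = -173.89°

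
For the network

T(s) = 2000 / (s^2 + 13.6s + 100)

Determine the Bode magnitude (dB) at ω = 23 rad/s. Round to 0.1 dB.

At s = jω = j23:
quadratic: (j23)² + 13.6·j23 + 100 = -429 + j312.8 → |·| ≈ 530.93, ∠ ≈ 143.90°
|T| = 2000 / 530.93 ≈ 3.767
Gain = 20 log₁₀(3.767) ≈ 11.52 dB

11.5 dB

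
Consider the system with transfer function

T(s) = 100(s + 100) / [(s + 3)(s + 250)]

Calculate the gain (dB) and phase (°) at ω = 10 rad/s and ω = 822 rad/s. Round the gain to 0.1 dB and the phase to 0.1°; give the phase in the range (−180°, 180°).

ω = 10: 11.7 dB, -69.9°; ω = 822: -18.6 dB, -79.8°

At s = jω = j10:
zero (s+100): 100 + j10 → |·| = √(100²+10²) = √10100 ≈ 100.5, ∠ = arctan(10/100) ≈ 5.71°
pole (s+3): 3 + j10 → |·| = √(3²+10²) = √109 ≈ 10.44, ∠ = arctan(10/3) ≈ 73.30°
pole (s+250): 250 + j10 → |·| = √(250²+10²) = √62600 ≈ 250.2, ∠ = arctan(10/250) ≈ 2.29°
|T| = 100 · 100.5 / 2612.1 ≈ 3.8475
Gain = 20 log₁₀(3.8475) ≈ 11.70 dB
∠T = 5.71° − 75.59° = -69.88°

At s = jω = j822:
zero (s+100): 100 + j822 → |·| = √(100²+822²) = √685684 ≈ 828.06, ∠ = arctan(822/100) ≈ 83.06°
pole (s+3): 3 + j822 → |·| = √(3²+822²) = √675693 ≈ 822.01, ∠ = arctan(822/3) ≈ 89.79°
pole (s+250): 250 + j822 → |·| = √(250²+822²) = √738184 ≈ 859.18, ∠ = arctan(822/250) ≈ 73.08°
|T| = 100 · 828.06 / 7.0625e+05 ≈ 0.11725
Gain = 20 log₁₀(0.11725) ≈ -18.62 dB
∠T = 83.06° − 162.87° = -79.81°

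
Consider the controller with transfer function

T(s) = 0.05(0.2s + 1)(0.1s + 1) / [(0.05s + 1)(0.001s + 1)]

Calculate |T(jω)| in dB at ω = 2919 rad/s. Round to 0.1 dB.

25.5 dB

At ω = 2919 rad/s:
zero (1 + j2919·0.2) = 1 + j583.8 → |·| ≈ 583.8, ∠ ≈ 89.90°
zero (1 + j2919·0.1) = 1 + j291.9 → |·| ≈ 291.9, ∠ ≈ 89.80°
pole (1 + j2919·0.05) = 1 + j145.95 → |·| ≈ 145.95, ∠ ≈ 89.61°
pole (1 + j2919·0.001) = 1 + j2.919 → |·| ≈ 3.0855, ∠ ≈ 71.09°
|T| = 0.05 · 583.8 · 291.9 / (145.95 · 3.0855) ≈ 18.921
Gain = 20 log₁₀(18.921) ≈ 25.54 dB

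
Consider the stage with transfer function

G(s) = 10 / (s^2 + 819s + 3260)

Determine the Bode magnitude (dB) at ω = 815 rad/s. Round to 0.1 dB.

-99.5 dB

Substitute s = j815:
Numerator: 10 = 10 + j0
Denominator: (j815)^2 + 819(j815) + 3260 = -660965 + j667485
|N| = √(10² + 0²) ≈ 10, ∠N ≈ 0.00°
|D| = √(660965² + 667485²) ≈ 9.3937e+05, ∠D ≈ 134.72°
|G| = 10 / 9.3937e+05 ≈ 1.0645e-05
Gain = 20 log₁₀(1.0645e-05) ≈ -99.46 dB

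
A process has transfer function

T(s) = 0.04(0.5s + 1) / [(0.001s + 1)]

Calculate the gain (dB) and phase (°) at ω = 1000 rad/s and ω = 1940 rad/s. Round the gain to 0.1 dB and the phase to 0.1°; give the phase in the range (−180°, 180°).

ω = 1000: 23.0 dB, 44.9°; ω = 1940: 25.0 dB, 27.2°

At ω = 1000 rad/s:
zero (1 + j1000·0.5) = 1 + j500 → |·| ≈ 500, ∠ ≈ 89.89°
pole (1 + j1000·0.001) = 1 + j1 → |·| ≈ 1.4142, ∠ ≈ 45.00°
|T| = 0.04 · 500 / (1.4142) ≈ 14.142
Gain = 20 log₁₀(14.142) ≈ 23.01 dB
∠T = (89.89°) − (45.00°) = 44.89°

At ω = 1940 rad/s:
zero (1 + j1940·0.5) = 1 + j970 → |·| ≈ 970, ∠ ≈ 89.94°
pole (1 + j1940·0.001) = 1 + j1.94 → |·| ≈ 2.1826, ∠ ≈ 62.73°
|T| = 0.04 · 970 / (2.1826) ≈ 17.777
Gain = 20 log₁₀(17.777) ≈ 25.00 dB
∠T = (89.94°) − (62.73°) = 27.21°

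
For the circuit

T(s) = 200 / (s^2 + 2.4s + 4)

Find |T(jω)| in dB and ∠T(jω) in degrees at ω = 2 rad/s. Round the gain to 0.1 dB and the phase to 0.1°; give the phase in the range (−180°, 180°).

At s = jω = j2:
quadratic: (j2)² + 2.4·j2 + 4 = 0 + j4.8 → |·| ≈ 4.8, ∠ ≈ 90.00°
|T| = 200 / 4.8 ≈ 41.667
Gain = 20 log₁₀(41.667) ≈ 32.40 dB
∠T = 0.00° − 90.00° = -90.00°

32.4 dB, -90.0°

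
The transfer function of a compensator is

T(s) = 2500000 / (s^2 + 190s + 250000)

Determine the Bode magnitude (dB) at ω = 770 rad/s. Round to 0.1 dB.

16.5 dB

At s = jω = j770:
quadratic: (j770)² + 190·j770 + 250000 = -342900 + j146300 → |·| ≈ 3.7281e+05, ∠ ≈ 156.89°
|T| = 2500000 / 3.7281e+05 ≈ 6.7058
Gain = 20 log₁₀(6.7058) ≈ 16.53 dB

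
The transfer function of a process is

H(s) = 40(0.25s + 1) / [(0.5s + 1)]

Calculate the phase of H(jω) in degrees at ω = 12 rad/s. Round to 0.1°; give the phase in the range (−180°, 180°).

At ω = 12 rad/s:
zero (1 + j12·0.25) = 1 + j3 → |·| ≈ 3.1623, ∠ ≈ 71.57°
pole (1 + j12·0.5) = 1 + j6 → |·| ≈ 6.0828, ∠ ≈ 80.54°
∠H = (71.57°) − (80.54°) = -8.97°

-9.0°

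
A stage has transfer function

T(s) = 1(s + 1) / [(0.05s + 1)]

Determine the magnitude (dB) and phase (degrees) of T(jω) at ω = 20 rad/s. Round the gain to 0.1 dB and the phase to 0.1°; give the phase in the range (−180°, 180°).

At ω = 20 rad/s:
zero (1 + j20·1) = 1 + j20 → |·| ≈ 20.025, ∠ ≈ 87.14°
pole (1 + j20·0.05) = 1 + j1 → |·| ≈ 1.4142, ∠ ≈ 45.00°
|T| = 1 · 20.025 / (1.4142) ≈ 14.16
Gain = 20 log₁₀(14.16) ≈ 23.02 dB
∠T = (87.14°) − (45.00°) = 42.14°

23.0 dB, 42.1°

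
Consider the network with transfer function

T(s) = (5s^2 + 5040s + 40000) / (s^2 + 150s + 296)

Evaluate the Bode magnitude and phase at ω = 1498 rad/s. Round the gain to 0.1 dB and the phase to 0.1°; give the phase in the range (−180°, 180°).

Substitute s = j1498:
Numerator: 5(j1498)^2 + 5040(j1498) + 40000 = -11180020 + j7549920
Denominator: (j1498)^2 + 150(j1498) + 296 = -2243708 + j224700
|N| = √(11180020² + 7549920²) ≈ 1.3491e+07, ∠N ≈ 145.97°
|D| = √(2243708² + 224700²) ≈ 2.2549e+06, ∠D ≈ 174.28°
|T| = 1.3491e+07 / 2.2549e+06 ≈ 5.983
Gain = 20 log₁₀(5.983) ≈ 15.54 dB
∠T = 145.97° − 174.28° = -28.31°

15.5 dB, -28.3°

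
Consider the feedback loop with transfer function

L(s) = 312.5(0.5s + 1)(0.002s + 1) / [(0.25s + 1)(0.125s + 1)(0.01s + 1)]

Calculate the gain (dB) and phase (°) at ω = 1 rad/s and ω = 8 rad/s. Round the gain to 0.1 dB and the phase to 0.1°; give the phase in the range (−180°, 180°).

At ω = 1 rad/s:
zero (1 + j1·0.5) = 1 + j0.5 → |·| ≈ 1.118, ∠ ≈ 26.57°
zero (1 + j1·0.002) = 1 + j0.002 → |·| ≈ 1, ∠ ≈ 0.11°
pole (1 + j1·0.25) = 1 + j0.25 → |·| ≈ 1.0308, ∠ ≈ 14.04°
pole (1 + j1·0.125) = 1 + j0.125 → |·| ≈ 1.0078, ∠ ≈ 7.13°
pole (1 + j1·0.01) = 1 + j0.01 → |·| ≈ 1, ∠ ≈ 0.57°
|L| = 312.5 · 1.118 · 1 / (1.0308 · 1.0078 · 1) ≈ 336.31
Gain = 20 log₁₀(336.31) ≈ 50.53 dB
∠L = (26.57° + 0.11°) − (14.04° + 7.13° + 0.57°) = 4.94°

At ω = 8 rad/s:
zero (1 + j8·0.5) = 1 + j4 → |·| ≈ 4.1231, ∠ ≈ 75.96°
zero (1 + j8·0.002) = 1 + j0.016 → |·| ≈ 1.0001, ∠ ≈ 0.92°
pole (1 + j8·0.25) = 1 + j2 → |·| ≈ 2.2361, ∠ ≈ 63.43°
pole (1 + j8·0.125) = 1 + j1 → |·| ≈ 1.4142, ∠ ≈ 45.00°
pole (1 + j8·0.01) = 1 + j0.08 → |·| ≈ 1.0032, ∠ ≈ 4.57°
|L| = 312.5 · 4.1231 · 1.0001 / (2.2361 · 1.4142 · 1.0032) ≈ 406.19
Gain = 20 log₁₀(406.19) ≈ 52.17 dB
∠L = (75.96° + 0.92°) − (63.43° + 45.00° + 4.57°) = -36.12°

ω = 1: 50.5 dB, 4.9°; ω = 8: 52.2 dB, -36.1°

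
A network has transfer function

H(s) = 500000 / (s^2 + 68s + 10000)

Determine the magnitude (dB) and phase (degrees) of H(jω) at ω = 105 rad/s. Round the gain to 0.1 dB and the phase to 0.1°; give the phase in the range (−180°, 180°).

At s = jω = j105:
quadratic: (j105)² + 68·j105 + 10000 = -1025 + j7140 → |·| ≈ 7213.2, ∠ ≈ 98.17°
|H| = 500000 / 7213.2 ≈ 69.317
Gain = 20 log₁₀(69.317) ≈ 36.82 dB
∠H = 0.00° − 98.17° = -98.17°

36.8 dB, -98.2°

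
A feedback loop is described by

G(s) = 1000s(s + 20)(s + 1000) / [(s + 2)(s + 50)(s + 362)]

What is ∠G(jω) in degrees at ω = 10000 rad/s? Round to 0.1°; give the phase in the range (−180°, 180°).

At s = jω = j10000:
zero (s+20): 20 + j10000 → |·| = √(20²+10000²) = √100000400 ≈ 10000, ∠ = arctan(10000/20) ≈ 89.89°
zero (s+1000): 1000 + j10000 → |·| = √(1000²+10000²) = √101000000 ≈ 10050, ∠ = arctan(10000/1000) ≈ 84.29°
zero at origin: s = j10000 → |·| = 10000, ∠ = 90.00°
pole (s+2): 2 + j10000 → |·| = √(2²+10000²) = √100000004 ≈ 10000, ∠ = arctan(10000/2) ≈ 89.99°
pole (s+50): 50 + j10000 → |·| = √(50²+10000²) = √100002500 ≈ 10000, ∠ = arctan(10000/50) ≈ 89.71°
pole (s+362): 362 + j10000 → |·| = √(362²+10000²) = √100131044 ≈ 10007, ∠ = arctan(10000/362) ≈ 87.93°
∠G = 264.18° − 267.63° = -3.45°

-3.5°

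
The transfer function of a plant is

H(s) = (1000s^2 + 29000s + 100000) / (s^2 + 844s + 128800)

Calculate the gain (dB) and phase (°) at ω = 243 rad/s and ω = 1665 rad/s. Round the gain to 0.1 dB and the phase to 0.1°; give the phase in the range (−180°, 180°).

Substitute s = j243:
Numerator: 1000(j243)^2 + 29000(j243) + 100000 = -58949000 + j7047000
Denominator: (j243)^2 + 844(j243) + 128800 = 69751 + j205092
|N| = √(58949000² + 7047000²) ≈ 5.9369e+07, ∠N ≈ 173.18°
|D| = √(69751² + 205092²) ≈ 2.1663e+05, ∠D ≈ 71.22°
|H| = 5.9369e+07 / 2.1663e+05 ≈ 274.06
Gain = 20 log₁₀(274.06) ≈ 48.76 dB
∠H = 173.18° − 71.22° = 101.96°

Substitute s = j1665:
Numerator: 1000(j1665)^2 + 29000(j1665) + 100000 = -2772125000 + j48285000
Denominator: (j1665)^2 + 844(j1665) + 128800 = -2643425 + j1405260
|N| = √(2772125000² + 48285000²) ≈ 2.7725e+09, ∠N ≈ 179.00°
|D| = √(2643425² + 1405260²) ≈ 2.9937e+06, ∠D ≈ 152.00°
|H| = 2.7725e+09 / 2.9937e+06 ≈ 926.11
Gain = 20 log₁₀(926.11) ≈ 59.33 dB
∠H = 179.00° − 152.00° = 27.00°

ω = 243: 48.8 dB, 102.0°; ω = 1665: 59.3 dB, 27.0°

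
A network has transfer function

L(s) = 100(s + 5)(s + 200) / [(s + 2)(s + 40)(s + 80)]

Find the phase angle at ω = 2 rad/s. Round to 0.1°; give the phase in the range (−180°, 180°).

-26.9°

At s = jω = j2:
zero (s+5): 5 + j2 → |·| = √(5²+2²) = √29 ≈ 5.3852, ∠ = arctan(2/5) ≈ 21.80°
zero (s+200): 200 + j2 → |·| = √(200²+2²) = √40004 ≈ 200.01, ∠ = arctan(2/200) ≈ 0.57°
pole (s+2): 2 + j2 → |·| = √(2²+2²) = √8 ≈ 2.8284, ∠ = arctan(2/2) ≈ 45.00°
pole (s+40): 40 + j2 → |·| = √(40²+2²) = √1604 ≈ 40.05, ∠ = arctan(2/40) ≈ 2.86°
pole (s+80): 80 + j2 → |·| = √(80²+2²) = √6404 ≈ 80.025, ∠ = arctan(2/80) ≈ 1.43°
∠L = 22.37° − 49.29° = -26.92°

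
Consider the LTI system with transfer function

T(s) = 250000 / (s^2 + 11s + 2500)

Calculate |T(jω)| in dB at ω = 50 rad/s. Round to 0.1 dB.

At s = jω = j50:
quadratic: (j50)² + 11·j50 + 2500 = 0 + j550 → |·| ≈ 550, ∠ ≈ 90.00°
|T| = 250000 / 550 ≈ 454.55
Gain = 20 log₁₀(454.55) ≈ 53.15 dB

53.2 dB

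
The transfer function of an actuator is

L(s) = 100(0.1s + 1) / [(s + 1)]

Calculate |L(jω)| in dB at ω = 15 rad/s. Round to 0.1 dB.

At ω = 15 rad/s:
zero (1 + j15·0.1) = 1 + j1.5 → |·| ≈ 1.8028, ∠ ≈ 56.31°
pole (1 + j15·1) = 1 + j15 → |·| ≈ 15.033, ∠ ≈ 86.19°
|L| = 100 · 1.8028 / (15.033) ≈ 11.992
Gain = 20 log₁₀(11.992) ≈ 21.58 dB

21.6 dB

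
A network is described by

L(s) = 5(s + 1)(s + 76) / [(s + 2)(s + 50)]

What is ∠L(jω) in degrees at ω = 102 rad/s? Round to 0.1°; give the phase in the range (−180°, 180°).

At s = jω = j102:
zero (s+1): 1 + j102 → |·| = √(1²+102²) = √10405 ≈ 102, ∠ = arctan(102/1) ≈ 89.44°
zero (s+76): 76 + j102 → |·| = √(76²+102²) = √16180 ≈ 127.2, ∠ = arctan(102/76) ≈ 53.31°
pole (s+2): 2 + j102 → |·| = √(2²+102²) = √10408 ≈ 102.02, ∠ = arctan(102/2) ≈ 88.88°
pole (s+50): 50 + j102 → |·| = √(50²+102²) = √12904 ≈ 113.6, ∠ = arctan(102/50) ≈ 63.89°
∠L = 142.75° − 152.77° = -10.02°

-10.0°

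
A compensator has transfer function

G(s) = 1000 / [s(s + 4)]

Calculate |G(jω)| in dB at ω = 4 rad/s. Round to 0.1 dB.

At s = jω = j4:
pole (s+4): 4 + j4 → |·| = √(4²+4²) = √32 ≈ 5.6569, ∠ = arctan(4/4) ≈ 45.00°
pole at origin: |s| = 4, ∠ = 90.00° (in denominator)
|G| = 1000 / 22.628 ≈ 44.193
Gain = 20 log₁₀(44.193) ≈ 32.91 dB

32.9 dB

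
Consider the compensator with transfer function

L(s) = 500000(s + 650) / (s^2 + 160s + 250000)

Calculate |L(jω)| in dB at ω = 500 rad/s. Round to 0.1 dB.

At s = jω = j500:
zero (s+650): 650 + j500 → |·| = √(650²+500²) = √672500 ≈ 820.06, ∠ = arctan(500/650) ≈ 37.57°
quadratic: (j500)² + 160·j500 + 250000 = 0 + j80000 → |·| ≈ 80000, ∠ ≈ 90.00°
|L| = 500000 · 820.06 / 80000 ≈ 5125.4
Gain = 20 log₁₀(5125.4) ≈ 74.19 dB

74.2 dB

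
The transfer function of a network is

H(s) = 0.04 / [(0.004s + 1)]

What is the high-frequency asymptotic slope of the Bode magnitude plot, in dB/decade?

-20 dB/decade

Each pole contributes −20 dB/decade at high frequency; each zero contributes +20 dB/decade.
Net: 0 zero(s) − 1 pole(s) → -20 dB/decade.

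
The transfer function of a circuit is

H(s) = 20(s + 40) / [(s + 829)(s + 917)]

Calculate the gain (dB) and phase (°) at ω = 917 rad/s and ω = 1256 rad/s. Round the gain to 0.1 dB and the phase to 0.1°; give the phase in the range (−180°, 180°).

ω = 917: -38.8 dB, -5.4°; ω = 1256: -39.4 dB, -22.3°

At s = jω = j917:
zero (s+40): 40 + j917 → |·| = √(40²+917²) = √842489 ≈ 917.87, ∠ = arctan(917/40) ≈ 87.50°
pole (s+829): 829 + j917 → |·| = √(829²+917²) = √1528130 ≈ 1236.2, ∠ = arctan(917/829) ≈ 47.89°
pole (s+917): 917 + j917 → |·| = √(917²+917²) = √1681778 ≈ 1296.8, ∠ = arctan(917/917) ≈ 45.00°
|H| = 20 · 917.87 / 1.6031e+06 ≈ 0.011451
Gain = 20 log₁₀(0.011451) ≈ -38.82 dB
∠H = 87.50° − 92.89° = -5.39°

At s = jω = j1256:
zero (s+40): 40 + j1256 → |·| = √(40²+1256²) = √1579136 ≈ 1256.6, ∠ = arctan(1256/40) ≈ 88.18°
pole (s+829): 829 + j1256 → |·| = √(829²+1256²) = √2264777 ≈ 1504.9, ∠ = arctan(1256/829) ≈ 56.57°
pole (s+917): 917 + j1256 → |·| = √(917²+1256²) = √2418425 ≈ 1555.1, ∠ = arctan(1256/917) ≈ 53.87°
|H| = 20 · 1256.6 / 2.3403e+06 ≈ 0.010739
Gain = 20 log₁₀(0.010739) ≈ -39.38 dB
∠H = 88.18° − 110.44° = -22.26°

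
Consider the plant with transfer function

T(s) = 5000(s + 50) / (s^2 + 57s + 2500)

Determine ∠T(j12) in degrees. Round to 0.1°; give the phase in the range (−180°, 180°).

At s = jω = j12:
zero (s+50): 50 + j12 → |·| = √(50²+12²) = √2644 ≈ 51.42, ∠ = arctan(12/50) ≈ 13.50°
quadratic: (j12)² + 57·j12 + 2500 = 2356 + j684 → |·| ≈ 2453.3, ∠ ≈ 16.19°
∠T = 13.50° − 16.19° = -2.69°

-2.7°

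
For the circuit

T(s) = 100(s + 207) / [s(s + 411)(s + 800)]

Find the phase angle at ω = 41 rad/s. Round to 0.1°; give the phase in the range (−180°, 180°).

At s = jω = j41:
zero (s+207): 207 + j41 → |·| = √(207²+41²) = √44530 ≈ 211.02, ∠ = arctan(41/207) ≈ 11.20°
pole (s+411): 411 + j41 → |·| = √(411²+41²) = √170602 ≈ 413.04, ∠ = arctan(41/411) ≈ 5.70°
pole (s+800): 800 + j41 → |·| = √(800²+41²) = √641681 ≈ 801.05, ∠ = arctan(41/800) ≈ 2.93°
pole at origin: |s| = 41, ∠ = 90.00° (in denominator)
∠T = 11.20° − 98.63° = -87.43°

-87.4°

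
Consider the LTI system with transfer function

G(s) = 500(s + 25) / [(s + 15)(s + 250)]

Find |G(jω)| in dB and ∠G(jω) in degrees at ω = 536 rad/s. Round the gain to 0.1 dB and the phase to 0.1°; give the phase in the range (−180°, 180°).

-1.5 dB, -66.1°

At s = jω = j536:
zero (s+25): 25 + j536 → |·| = √(25²+536²) = √287921 ≈ 536.58, ∠ = arctan(536/25) ≈ 87.33°
pole (s+15): 15 + j536 → |·| = √(15²+536²) = √287521 ≈ 536.21, ∠ = arctan(536/15) ≈ 88.40°
pole (s+250): 250 + j536 → |·| = √(250²+536²) = √349796 ≈ 591.44, ∠ = arctan(536/250) ≈ 64.99°
|G| = 500 · 536.58 / 3.1714e+05 ≈ 0.84597
Gain = 20 log₁₀(0.84597) ≈ -1.45 dB
∠G = 87.33° − 153.39° = -66.06°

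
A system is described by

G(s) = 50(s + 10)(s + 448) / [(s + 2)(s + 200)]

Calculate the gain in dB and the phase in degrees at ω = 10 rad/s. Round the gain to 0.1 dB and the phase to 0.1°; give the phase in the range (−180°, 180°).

43.8 dB, -35.3°

At s = jω = j10:
zero (s+10): 10 + j10 → |·| = √(10²+10²) = √200 ≈ 14.142, ∠ = arctan(10/10) ≈ 45.00°
zero (s+448): 448 + j10 → |·| = √(448²+10²) = √200804 ≈ 448.11, ∠ = arctan(10/448) ≈ 1.28°
pole (s+2): 2 + j10 → |·| = √(2²+10²) = √104 ≈ 10.198, ∠ = arctan(10/2) ≈ 78.69°
pole (s+200): 200 + j10 → |·| = √(200²+10²) = √40100 ≈ 200.25, ∠ = arctan(10/200) ≈ 2.86°
|G| = 50 · 6337.2 / 2042.1 ≈ 155.16
Gain = 20 log₁₀(155.16) ≈ 43.82 dB
∠G = 46.28° − 81.55° = -35.27°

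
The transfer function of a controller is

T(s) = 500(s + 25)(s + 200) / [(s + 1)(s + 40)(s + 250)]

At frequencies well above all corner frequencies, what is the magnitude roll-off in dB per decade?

-20 dB/decade

Each pole contributes −20 dB/decade at high frequency; each zero contributes +20 dB/decade.
Net: 2 zero(s) − 3 pole(s) → -20 dB/decade.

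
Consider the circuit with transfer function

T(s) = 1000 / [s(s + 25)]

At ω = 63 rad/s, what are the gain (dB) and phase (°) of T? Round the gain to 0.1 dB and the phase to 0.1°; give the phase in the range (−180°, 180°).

At s = jω = j63:
pole (s+25): 25 + j63 → |·| = √(25²+63²) = √4594 ≈ 67.779, ∠ = arctan(63/25) ≈ 68.36°
pole at origin: |s| = 63, ∠ = 90.00° (in denominator)
|T| = 1000 / 4270.1 ≈ 0.23419
Gain = 20 log₁₀(0.23419) ≈ -12.61 dB
∠T = 0.00° − 158.36° = -158.36°

-12.6 dB, -158.4°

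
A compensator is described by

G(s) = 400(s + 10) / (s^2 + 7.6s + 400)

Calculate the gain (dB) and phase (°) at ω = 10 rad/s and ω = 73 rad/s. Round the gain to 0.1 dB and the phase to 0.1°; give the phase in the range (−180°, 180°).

At s = jω = j10:
zero (s+10): 10 + j10 → |·| = √(10²+10²) = √200 ≈ 14.142, ∠ = arctan(10/10) ≈ 45.00°
quadratic: (j10)² + 7.6·j10 + 400 = 300 + j76 → |·| ≈ 309.48, ∠ ≈ 14.22°
|G| = 400 · 14.142 / 309.48 ≈ 18.278
Gain = 20 log₁₀(18.278) ≈ 25.24 dB
∠G = 45.00° − 14.22° = 30.78°

At s = jω = j73:
zero (s+10): 10 + j73 → |·| = √(10²+73²) = √5429 ≈ 73.682, ∠ = arctan(73/10) ≈ 82.20°
quadratic: (j73)² + 7.6·j73 + 400 = -4929 + j554.8 → |·| ≈ 4960.1, ∠ ≈ 173.58°
|G| = 400 · 73.682 / 4960.1 ≈ 5.942
Gain = 20 log₁₀(5.942) ≈ 15.48 dB
∠G = 82.20° − 173.58° = -91.38°

ω = 10: 25.2 dB, 30.8°; ω = 73: 15.5 dB, -91.4°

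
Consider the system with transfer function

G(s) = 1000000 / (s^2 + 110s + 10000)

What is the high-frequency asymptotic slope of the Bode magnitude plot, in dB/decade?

Each pole contributes −20 dB/decade at high frequency; each zero contributes +20 dB/decade.
Net: 0 zero(s) − 2 pole(s) → -40 dB/decade.

-40 dB/decade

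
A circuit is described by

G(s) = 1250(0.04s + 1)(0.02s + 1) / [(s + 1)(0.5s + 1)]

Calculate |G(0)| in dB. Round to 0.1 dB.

61.9 dB

G(0) = 1250 · 1 / 1 = 1250
20 log₁₀(1250) ≈ 61.94 dB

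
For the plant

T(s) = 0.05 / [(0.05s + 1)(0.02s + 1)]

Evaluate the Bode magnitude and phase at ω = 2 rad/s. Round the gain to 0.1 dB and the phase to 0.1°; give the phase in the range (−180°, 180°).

-26.1 dB, -8.0°

At ω = 2 rad/s:
pole (1 + j2·0.05) = 1 + j0.1 → |·| ≈ 1.005, ∠ ≈ 5.71°
pole (1 + j2·0.02) = 1 + j0.04 → |·| ≈ 1.0008, ∠ ≈ 2.29°
|T| = 0.05 · 1 / (1.005 · 1.0008) ≈ 0.049711
Gain = 20 log₁₀(0.049711) ≈ -26.07 dB
∠T = (0°) − (5.71° + 2.29°) = -8.00°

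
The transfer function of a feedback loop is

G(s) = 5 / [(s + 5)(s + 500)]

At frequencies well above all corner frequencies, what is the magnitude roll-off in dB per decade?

Each pole contributes −20 dB/decade at high frequency; each zero contributes +20 dB/decade.
Net: 0 zero(s) − 2 pole(s) → -40 dB/decade.

-40 dB/decade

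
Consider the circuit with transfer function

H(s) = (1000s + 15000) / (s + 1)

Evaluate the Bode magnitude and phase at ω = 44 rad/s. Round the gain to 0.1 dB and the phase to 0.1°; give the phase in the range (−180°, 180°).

60.5 dB, -17.5°

Substitute s = j44:
Numerator: 1000(j44) + 15000 = 15000 + j44000
Denominator: (j44) + 1 = 1 + j44
|N| = √(15000² + 44000²) ≈ 46487, ∠N ≈ 71.18°
|D| = √(1² + 44²) ≈ 44.011, ∠D ≈ 88.70°
|H| = 46487 / 44.011 ≈ 1056.3
Gain = 20 log₁₀(1056.3) ≈ 60.48 dB
∠H = 71.18° − 88.70° = -17.52°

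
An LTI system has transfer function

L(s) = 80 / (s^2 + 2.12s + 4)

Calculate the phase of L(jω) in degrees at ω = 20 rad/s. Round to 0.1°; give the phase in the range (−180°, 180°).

At s = jω = j20:
quadratic: (j20)² + 2.12·j20 + 4 = -396 + j42.4 → |·| ≈ 398.26, ∠ ≈ 173.89°
∠L = 0.00° − 173.89° = -173.89°

-173.9°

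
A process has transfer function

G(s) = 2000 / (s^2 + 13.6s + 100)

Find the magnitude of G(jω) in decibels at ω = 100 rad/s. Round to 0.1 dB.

-14.0 dB

At s = jω = j100:
quadratic: (j100)² + 13.6·j100 + 100 = -9900 + j1360 → |·| ≈ 9993, ∠ ≈ 172.18°
|G| = 2000 / 9993 ≈ 0.20014
Gain = 20 log₁₀(0.20014) ≈ -13.97 dB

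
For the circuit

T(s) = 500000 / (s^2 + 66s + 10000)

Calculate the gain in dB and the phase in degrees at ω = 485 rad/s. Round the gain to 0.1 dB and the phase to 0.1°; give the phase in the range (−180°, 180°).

At s = jω = j485:
quadratic: (j485)² + 66·j485 + 10000 = -225225 + j32010 → |·| ≈ 2.2749e+05, ∠ ≈ 171.91°
|T| = 500000 / 2.2749e+05 ≈ 2.1979
Gain = 20 log₁₀(2.1979) ≈ 6.84 dB
∠T = 0.00° − 171.91° = -171.91°

6.8 dB, -171.9°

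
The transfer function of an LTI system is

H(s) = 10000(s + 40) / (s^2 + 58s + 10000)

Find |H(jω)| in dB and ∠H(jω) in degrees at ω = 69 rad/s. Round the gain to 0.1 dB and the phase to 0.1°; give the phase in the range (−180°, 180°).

At s = jω = j69:
zero (s+40): 40 + j69 → |·| = √(40²+69²) = √6361 ≈ 79.756, ∠ = arctan(69/40) ≈ 59.90°
quadratic: (j69)² + 58·j69 + 10000 = 5239 + j4002 → |·| ≈ 6592.7, ∠ ≈ 37.38°
|H| = 10000 · 79.756 / 6592.7 ≈ 120.98
Gain = 20 log₁₀(120.98) ≈ 41.65 dB
∠H = 59.90° − 37.38° = 22.52°

41.7 dB, 22.5°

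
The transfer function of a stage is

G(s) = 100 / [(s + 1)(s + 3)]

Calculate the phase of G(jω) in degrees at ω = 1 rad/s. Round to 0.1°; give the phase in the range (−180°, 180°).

-63.4°

At s = jω = j1:
pole (s+1): 1 + j1 → |·| = √(1²+1²) = √2 ≈ 1.4142, ∠ = arctan(1/1) ≈ 45.00°
pole (s+3): 3 + j1 → |·| = √(3²+1²) = √10 ≈ 3.1623, ∠ = arctan(1/3) ≈ 18.43°
∠G = 0.00° − 63.43° = -63.43°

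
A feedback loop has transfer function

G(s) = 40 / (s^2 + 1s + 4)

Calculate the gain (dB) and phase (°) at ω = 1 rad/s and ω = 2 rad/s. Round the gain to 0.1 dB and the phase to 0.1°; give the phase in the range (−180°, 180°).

ω = 1: 22.0 dB, -18.4°; ω = 2: 26.0 dB, -90.0°

At s = jω = j1:
quadratic: (j1)² + 1·j1 + 4 = 3 + j1 → |·| ≈ 3.1623, ∠ ≈ 18.43°
|G| = 40 / 3.1623 ≈ 12.649
Gain = 20 log₁₀(12.649) ≈ 22.04 dB
∠G = 0.00° − 18.43° = -18.43°

At s = jω = j2:
quadratic: (j2)² + 1·j2 + 4 = 0 + j2 → |·| ≈ 2, ∠ ≈ 90.00°
|G| = 40 / 2 ≈ 20
Gain = 20 log₁₀(20) ≈ 26.02 dB
∠G = 0.00° − 90.00° = -90.00°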